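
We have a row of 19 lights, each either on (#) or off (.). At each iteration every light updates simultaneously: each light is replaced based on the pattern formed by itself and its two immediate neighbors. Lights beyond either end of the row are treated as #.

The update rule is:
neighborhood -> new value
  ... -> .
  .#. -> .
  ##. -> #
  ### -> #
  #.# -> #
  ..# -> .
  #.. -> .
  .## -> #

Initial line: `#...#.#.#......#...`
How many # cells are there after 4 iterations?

1

#....#.#...........
#.....#............
#..................
#..................
count of #: 1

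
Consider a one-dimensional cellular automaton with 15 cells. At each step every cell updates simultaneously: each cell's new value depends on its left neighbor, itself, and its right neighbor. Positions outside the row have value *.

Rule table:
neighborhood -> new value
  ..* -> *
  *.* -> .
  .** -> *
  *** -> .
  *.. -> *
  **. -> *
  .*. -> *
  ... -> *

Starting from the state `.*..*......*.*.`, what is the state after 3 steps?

step 1: .***********.*.
step 2: .*.........*.*.
step 3: .***********.*.

.***********.*.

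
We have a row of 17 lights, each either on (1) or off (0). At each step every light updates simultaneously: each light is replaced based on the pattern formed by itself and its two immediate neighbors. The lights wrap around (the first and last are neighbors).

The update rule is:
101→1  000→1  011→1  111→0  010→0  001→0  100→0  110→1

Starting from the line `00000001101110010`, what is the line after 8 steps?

11001010101110000

11111101111010000
10000111001100110
00110101001100111
00111010001100101
00101100101100010
10011100011101000
00010101010110010
11001010101110000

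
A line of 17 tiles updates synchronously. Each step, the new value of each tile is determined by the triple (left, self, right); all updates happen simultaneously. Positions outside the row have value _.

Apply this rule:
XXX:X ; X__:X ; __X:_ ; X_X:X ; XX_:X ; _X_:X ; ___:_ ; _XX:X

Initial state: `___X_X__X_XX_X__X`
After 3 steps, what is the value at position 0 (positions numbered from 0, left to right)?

_

___XXXX_XXXXXXX_X
___XXXXXXXXXXXXXX
___XXXXXXXXXXXXXX
position 0 holds _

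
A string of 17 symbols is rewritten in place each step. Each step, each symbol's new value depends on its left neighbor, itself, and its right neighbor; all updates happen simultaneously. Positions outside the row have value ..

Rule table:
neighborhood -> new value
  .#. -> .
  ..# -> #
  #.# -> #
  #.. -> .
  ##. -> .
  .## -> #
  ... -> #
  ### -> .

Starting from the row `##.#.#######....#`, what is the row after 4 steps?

#.#.##.......###.
.#.##..#######...
#.##..##.......##
.##..##..#######.

.##..##..#######.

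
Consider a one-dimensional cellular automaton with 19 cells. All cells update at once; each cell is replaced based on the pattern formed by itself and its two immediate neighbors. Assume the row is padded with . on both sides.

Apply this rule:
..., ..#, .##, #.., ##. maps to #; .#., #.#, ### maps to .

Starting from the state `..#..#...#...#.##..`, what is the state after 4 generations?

##.#########.###.##

##.##.###.###..####
##.##.#.#.#.####..#
##.##.......#..###.
##.#########.###.##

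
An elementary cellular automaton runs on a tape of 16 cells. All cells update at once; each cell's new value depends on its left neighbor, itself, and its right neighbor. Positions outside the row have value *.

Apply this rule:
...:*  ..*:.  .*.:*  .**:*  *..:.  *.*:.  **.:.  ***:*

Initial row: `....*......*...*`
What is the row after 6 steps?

.**.*.****.*.*.*
.*..*.***..*.*.*
.*..*.**...*.*.*
.*..*.*..*.*.*.*
.*..*.*..*.*.*.*  (fixed point — unchanged through step 6)

.*..*.*..*.*.*.*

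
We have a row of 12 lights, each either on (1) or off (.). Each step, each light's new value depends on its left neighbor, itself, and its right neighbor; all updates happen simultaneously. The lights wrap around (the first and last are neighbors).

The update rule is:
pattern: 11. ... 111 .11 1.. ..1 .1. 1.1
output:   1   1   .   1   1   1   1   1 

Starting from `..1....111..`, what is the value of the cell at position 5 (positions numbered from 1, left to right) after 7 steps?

11111111.111
.......111..
11111111.111  (repeats step 1; period 2)
step 7: 11111111.111
position 5 holds 1

1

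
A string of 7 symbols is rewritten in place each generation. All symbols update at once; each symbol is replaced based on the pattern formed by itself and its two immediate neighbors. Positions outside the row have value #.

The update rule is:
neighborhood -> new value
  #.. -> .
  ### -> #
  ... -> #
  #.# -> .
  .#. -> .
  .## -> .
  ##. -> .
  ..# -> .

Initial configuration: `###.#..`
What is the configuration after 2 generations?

#..###.

##.....
#..###.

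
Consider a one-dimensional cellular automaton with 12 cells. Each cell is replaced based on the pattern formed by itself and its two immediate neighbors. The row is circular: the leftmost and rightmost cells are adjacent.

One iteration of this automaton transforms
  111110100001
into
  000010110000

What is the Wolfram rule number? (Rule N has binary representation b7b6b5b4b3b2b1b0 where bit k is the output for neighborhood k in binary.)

84

position 0: 111 → 0  (bit 7 = 0)
position 4: 110 → 1  (bit 6 = 1)
position 5: 101 → 0  (bit 5 = 0)
position 7: 100 → 1  (bit 4 = 1)
position 11: 011 → 0  (bit 3 = 0)
position 6: 010 → 1  (bit 2 = 1)
position 10: 001 → 0  (bit 1 = 0)
position 8: 000 → 0  (bit 0 = 0)
bits b7..b0 = 01010100 = 84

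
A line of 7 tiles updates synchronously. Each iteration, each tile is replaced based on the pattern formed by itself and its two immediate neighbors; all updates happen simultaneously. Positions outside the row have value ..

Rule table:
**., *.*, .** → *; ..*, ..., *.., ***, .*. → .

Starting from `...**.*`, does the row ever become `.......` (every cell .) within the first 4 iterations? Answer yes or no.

yes

...***.
...*.*.
....*..
.......
all cells are . at iteration 4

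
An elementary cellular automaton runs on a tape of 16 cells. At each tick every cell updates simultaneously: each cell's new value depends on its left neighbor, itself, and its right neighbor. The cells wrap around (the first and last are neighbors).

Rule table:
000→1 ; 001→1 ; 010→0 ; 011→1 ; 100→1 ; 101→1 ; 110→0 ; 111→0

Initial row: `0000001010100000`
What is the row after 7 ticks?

1111110101011111
0000001010110000
1111110101101111
0000001011011000
1111110110110111
0000001101101100
1111111011011011

1111111011011011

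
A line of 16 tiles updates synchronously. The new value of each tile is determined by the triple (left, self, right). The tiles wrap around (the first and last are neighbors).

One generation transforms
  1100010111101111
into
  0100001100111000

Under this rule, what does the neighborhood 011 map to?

At position 7 the neighborhood is 011; the next row has 1 there.

1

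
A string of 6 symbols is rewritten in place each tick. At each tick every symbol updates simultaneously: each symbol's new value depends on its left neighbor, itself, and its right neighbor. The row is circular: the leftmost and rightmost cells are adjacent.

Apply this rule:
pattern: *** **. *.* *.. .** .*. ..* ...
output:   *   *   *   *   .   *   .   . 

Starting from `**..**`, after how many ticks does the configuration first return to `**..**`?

tick 1: ***..*
tick 2: ****..
tick 3: .****.
tick 4: ..****
tick 5: *..***
tick 6: **..**

6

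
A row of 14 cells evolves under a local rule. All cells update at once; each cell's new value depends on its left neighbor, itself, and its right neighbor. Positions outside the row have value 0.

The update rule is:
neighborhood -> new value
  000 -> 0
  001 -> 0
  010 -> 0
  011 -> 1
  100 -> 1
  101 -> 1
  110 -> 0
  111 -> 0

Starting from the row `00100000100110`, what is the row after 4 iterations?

00010000010101
00001000001010
00000100000101
00000010000010

00000010000010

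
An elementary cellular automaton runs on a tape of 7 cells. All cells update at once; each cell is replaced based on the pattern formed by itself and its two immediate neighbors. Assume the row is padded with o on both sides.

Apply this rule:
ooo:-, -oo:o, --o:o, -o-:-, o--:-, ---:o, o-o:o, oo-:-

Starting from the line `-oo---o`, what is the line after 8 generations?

---ooo-

generation 1: oo--ooo
generation 2: ---oo--
generation 3: -ooo--o
generation 4: oo---oo
generation 5: ---ooo-
generation 6: -ooo--o  (repeats generation 3; period 3)
generation 8: ---ooo-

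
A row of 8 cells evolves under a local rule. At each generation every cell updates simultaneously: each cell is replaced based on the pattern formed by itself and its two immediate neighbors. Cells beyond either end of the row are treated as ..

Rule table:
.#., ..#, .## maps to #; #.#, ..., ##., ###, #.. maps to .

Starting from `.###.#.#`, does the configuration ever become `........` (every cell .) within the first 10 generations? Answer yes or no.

no

generation 1: ##...#.#
generation 2: #...##.#
generation 3: #..##..#
generation 4: #.##..##
generation 5: #.#..##.
generation 6: #.#.##..
generation 7: #.#.#...
generation 8: #.#.#...  (fixed point — unchanged through generation 10)
generation 10 is #.#.#..., still not uniform .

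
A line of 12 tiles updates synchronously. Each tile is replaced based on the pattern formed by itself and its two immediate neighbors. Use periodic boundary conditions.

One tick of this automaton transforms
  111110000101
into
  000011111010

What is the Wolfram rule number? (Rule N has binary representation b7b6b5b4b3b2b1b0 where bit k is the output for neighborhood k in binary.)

115

position 0: 111 → 0  (bit 7 = 0)
position 4: 110 → 1  (bit 6 = 1)
position 10: 101 → 1  (bit 5 = 1)
position 5: 100 → 1  (bit 4 = 1)
position 11: 011 → 0  (bit 3 = 0)
position 9: 010 → 0  (bit 2 = 0)
position 8: 001 → 1  (bit 1 = 1)
position 6: 000 → 1  (bit 0 = 1)
bits b7..b0 = 01110011 = 115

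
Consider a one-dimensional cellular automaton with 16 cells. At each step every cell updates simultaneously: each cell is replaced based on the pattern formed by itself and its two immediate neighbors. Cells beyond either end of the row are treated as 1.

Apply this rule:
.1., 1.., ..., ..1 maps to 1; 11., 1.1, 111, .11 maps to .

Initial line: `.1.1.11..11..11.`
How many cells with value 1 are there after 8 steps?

.1.1...11..11...
.1.1111..11..111
.1.....11..11...
.111111..11..111
.......11..11...
1111111..11..111
.......11..11...  (repeats step 5; period 2)
step 8: 1111111..11..111
count of 1: 12

12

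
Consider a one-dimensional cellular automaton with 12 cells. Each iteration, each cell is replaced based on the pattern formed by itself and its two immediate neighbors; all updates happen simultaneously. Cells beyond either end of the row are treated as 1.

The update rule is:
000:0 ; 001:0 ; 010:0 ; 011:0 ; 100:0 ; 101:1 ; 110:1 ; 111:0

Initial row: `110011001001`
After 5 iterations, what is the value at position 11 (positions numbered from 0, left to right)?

0

010001000000
100000000000
100000000000  (fixed point — unchanged through iteration 5)
position 11 holds 0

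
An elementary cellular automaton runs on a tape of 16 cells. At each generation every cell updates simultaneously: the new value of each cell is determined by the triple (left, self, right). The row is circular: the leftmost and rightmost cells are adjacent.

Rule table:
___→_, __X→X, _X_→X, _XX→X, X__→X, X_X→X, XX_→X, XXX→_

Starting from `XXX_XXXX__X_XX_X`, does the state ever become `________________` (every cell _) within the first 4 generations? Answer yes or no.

__XXX__XXXXXXXXX
XXX_XXXX_______X
__XXX__XX_____XX
XXX_XXXXXX___XXX
generation 4 is XXX_XXXXXX___XXX, still not uniform _

no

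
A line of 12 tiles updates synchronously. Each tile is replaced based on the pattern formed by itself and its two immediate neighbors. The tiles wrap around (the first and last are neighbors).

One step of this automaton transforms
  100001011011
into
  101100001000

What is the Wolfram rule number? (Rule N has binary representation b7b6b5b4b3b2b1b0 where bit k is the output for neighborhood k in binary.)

65

position 11: 111 → 0  (bit 7 = 0)
position 0: 110 → 1  (bit 6 = 1)
position 6: 101 → 0  (bit 5 = 0)
position 1: 100 → 0  (bit 4 = 0)
position 7: 011 → 0  (bit 3 = 0)
position 5: 010 → 0  (bit 2 = 0)
position 4: 001 → 0  (bit 1 = 0)
position 2: 000 → 1  (bit 0 = 1)
bits b7..b0 = 01000001 = 65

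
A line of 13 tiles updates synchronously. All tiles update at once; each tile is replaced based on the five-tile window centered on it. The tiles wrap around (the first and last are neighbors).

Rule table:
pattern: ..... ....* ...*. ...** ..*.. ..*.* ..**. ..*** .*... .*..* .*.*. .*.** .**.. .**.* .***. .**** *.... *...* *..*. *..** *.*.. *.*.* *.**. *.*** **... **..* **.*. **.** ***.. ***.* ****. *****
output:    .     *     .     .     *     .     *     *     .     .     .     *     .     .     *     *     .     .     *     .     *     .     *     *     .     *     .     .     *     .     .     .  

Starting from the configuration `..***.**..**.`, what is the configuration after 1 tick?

..**..*.*.*..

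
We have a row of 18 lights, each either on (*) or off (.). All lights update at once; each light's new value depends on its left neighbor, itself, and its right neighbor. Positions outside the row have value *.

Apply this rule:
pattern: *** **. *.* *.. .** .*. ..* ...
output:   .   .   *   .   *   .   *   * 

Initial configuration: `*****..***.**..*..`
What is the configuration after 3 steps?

......**..**..*..*
.******..**..*..**
**......**..*..**.

**......**..*..**.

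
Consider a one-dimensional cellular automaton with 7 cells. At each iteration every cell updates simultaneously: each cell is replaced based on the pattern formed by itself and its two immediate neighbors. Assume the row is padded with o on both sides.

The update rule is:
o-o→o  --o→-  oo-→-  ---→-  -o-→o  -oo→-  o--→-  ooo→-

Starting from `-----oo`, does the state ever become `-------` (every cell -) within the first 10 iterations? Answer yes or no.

yes

iteration 1: -------
all cells are - at iteration 1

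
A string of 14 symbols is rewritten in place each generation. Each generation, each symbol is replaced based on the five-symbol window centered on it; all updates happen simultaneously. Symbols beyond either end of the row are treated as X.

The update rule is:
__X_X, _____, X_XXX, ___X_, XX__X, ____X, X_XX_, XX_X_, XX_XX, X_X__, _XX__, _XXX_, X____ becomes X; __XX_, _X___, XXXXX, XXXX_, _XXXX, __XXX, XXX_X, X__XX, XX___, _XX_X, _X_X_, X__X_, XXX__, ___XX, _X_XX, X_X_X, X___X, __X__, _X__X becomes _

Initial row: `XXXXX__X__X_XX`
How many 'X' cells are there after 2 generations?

_____X____X_X_
_XXXX__XXXX___
count of X: 8

8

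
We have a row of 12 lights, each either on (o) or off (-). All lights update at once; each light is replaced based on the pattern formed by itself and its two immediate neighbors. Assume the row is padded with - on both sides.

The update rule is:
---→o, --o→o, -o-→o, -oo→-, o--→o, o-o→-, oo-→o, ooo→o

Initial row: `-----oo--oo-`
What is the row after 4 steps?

o--oooo--ooo

step 1: ooooo-ooo-oo
step 2: -oooo--oo--o
step 3: o-ooooo-oooo
step 4: o--oooo--ooo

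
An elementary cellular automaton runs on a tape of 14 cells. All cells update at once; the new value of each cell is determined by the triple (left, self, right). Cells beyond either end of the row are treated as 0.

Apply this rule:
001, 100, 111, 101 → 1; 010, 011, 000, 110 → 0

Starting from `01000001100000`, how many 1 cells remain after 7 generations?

7

10100010010000
01010101101000
10101010010100
01010101101010
10101010010101
01010101101010  (repeats generation 4; period 2)
generation 7: 10101010010101
count of 1: 7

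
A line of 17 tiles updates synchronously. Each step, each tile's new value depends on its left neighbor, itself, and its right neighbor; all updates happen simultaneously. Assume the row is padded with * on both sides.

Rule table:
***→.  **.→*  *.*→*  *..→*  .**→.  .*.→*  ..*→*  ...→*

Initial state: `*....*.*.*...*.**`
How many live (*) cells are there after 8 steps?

6

***************..
..............***
**************...
.............****
*************....
............*****
************.....
...........******
count of *: 6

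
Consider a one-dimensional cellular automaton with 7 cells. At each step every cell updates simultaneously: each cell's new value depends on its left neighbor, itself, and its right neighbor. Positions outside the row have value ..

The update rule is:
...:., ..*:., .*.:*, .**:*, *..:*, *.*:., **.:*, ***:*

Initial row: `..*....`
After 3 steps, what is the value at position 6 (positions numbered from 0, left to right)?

.

step 1: ..**...
step 2: ..***..
step 3: ..****.
position 6 holds .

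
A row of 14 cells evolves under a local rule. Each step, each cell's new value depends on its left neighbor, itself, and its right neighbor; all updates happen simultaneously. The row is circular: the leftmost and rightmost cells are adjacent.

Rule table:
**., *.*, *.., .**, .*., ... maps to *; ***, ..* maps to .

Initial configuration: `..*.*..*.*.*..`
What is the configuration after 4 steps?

*.****.*******
***..***......
*.**.*.******.
********....**

********....**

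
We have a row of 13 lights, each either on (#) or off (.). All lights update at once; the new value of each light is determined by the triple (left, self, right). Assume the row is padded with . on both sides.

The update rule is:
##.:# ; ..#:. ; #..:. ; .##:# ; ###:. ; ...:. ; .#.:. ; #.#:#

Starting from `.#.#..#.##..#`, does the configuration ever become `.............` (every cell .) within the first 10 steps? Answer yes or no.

yes

..#....###...
.......#.#...
........#....
.............
all cells are . at step 4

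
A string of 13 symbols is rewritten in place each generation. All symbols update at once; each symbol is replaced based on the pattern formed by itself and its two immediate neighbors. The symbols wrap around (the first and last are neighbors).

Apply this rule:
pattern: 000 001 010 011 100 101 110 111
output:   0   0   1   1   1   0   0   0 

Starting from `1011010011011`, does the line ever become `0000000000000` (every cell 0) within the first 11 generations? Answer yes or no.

generation 1: 0010011010010
generation 2: 0011010011011
generation 3: 1010011010010
generation 4: 1011010011010
generation 5: 1010011010010  (repeats generation 3; period 2)
generation 11: 1010011010010
generation 11 is 1010011010010, still not uniform 0

no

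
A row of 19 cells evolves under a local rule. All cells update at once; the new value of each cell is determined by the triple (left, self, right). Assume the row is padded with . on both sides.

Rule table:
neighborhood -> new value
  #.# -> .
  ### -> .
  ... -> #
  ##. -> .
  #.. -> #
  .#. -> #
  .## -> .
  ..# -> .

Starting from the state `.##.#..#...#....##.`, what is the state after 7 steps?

....##.###.####...#
###............##.#
...###########....#
##............###.#
..###########.....#
#............####.#
############......#

############......#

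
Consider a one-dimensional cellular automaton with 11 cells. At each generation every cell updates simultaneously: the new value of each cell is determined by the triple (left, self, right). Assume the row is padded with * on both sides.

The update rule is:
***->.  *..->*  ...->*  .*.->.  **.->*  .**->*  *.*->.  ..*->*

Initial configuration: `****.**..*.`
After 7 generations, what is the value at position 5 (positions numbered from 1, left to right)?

.

...*.****..
***..*..***
..***.***..
***.*.*.***
..*.....*..
**.*****.**
.*.*...*.*.
position 5 holds .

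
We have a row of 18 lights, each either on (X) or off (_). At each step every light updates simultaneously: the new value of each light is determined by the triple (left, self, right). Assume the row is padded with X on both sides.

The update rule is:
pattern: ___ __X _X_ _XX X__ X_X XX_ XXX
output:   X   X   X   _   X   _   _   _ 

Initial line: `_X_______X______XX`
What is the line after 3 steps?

XXXXXXXXXXXXXXXX__

_XXXXXXXXXXXXXXX__
________________XX
XXXXXXXXXXXXXXXX__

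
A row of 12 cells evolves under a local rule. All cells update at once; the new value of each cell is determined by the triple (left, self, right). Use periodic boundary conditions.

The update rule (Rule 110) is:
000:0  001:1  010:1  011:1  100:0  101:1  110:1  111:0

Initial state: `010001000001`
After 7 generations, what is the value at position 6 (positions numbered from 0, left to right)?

110011000011
010111000110
111101001110
100111011011
101101111110
111111000011
000001000110
position 6 holds 0

0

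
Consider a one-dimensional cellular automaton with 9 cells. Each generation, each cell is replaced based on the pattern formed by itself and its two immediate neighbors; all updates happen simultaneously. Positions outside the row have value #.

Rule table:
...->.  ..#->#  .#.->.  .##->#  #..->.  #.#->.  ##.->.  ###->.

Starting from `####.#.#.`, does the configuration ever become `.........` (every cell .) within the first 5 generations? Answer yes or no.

generation 1: .........
all cells are . at generation 1

yes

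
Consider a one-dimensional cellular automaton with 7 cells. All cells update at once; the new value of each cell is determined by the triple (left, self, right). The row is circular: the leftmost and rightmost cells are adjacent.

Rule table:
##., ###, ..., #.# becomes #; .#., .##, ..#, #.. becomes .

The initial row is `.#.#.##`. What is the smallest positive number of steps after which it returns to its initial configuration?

#.#.#.#
##.#.#.
.##.#.#
#.##.#.
.#.##.#
#.#.##.
.#.#.##

7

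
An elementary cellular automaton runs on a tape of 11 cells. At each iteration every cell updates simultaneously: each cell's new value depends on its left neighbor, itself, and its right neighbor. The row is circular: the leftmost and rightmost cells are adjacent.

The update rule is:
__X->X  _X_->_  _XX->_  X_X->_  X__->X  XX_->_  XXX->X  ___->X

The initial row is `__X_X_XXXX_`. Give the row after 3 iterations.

XX_____XX_X
X_XXXXX____
___XXX_XXXX

___XXX_XXXX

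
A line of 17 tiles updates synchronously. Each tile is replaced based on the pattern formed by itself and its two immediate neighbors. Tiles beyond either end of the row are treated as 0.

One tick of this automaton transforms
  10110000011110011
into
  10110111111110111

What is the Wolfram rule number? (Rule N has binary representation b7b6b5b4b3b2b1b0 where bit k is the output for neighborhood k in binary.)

position 10: 111 → 1  (bit 7 = 1)
position 3: 110 → 1  (bit 6 = 1)
position 1: 101 → 0  (bit 5 = 0)
position 4: 100 → 0  (bit 4 = 0)
position 2: 011 → 1  (bit 3 = 1)
position 0: 010 → 1  (bit 2 = 1)
position 8: 001 → 1  (bit 1 = 1)
position 5: 000 → 1  (bit 0 = 1)
bits b7..b0 = 11001111 = 207

207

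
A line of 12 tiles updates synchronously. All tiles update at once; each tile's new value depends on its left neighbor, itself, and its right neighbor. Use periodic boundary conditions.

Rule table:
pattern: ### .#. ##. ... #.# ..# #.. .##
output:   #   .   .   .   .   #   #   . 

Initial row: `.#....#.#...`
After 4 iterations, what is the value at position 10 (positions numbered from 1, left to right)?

#.#..#...#..
...##.#.#.##
#.#.........
...#.......#
position 10 holds .

.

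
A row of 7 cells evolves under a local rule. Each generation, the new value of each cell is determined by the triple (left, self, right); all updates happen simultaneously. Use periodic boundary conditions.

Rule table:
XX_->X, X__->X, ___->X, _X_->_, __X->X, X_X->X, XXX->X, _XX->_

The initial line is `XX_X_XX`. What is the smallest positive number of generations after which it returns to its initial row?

7

generation 1: XXX_X_X
generation 2: XXXX_X_
generation 3: _XXXX_X
generation 4: X_XXXX_
generation 5: _X_XXXX
generation 6: X_X_XXX
generation 7: XX_X_XX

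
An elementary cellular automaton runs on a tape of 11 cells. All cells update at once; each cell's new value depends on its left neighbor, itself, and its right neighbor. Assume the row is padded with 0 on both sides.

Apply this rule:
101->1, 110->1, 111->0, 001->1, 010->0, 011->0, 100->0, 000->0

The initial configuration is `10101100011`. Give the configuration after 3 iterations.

01010010100

01010100101
10101001010
01010010100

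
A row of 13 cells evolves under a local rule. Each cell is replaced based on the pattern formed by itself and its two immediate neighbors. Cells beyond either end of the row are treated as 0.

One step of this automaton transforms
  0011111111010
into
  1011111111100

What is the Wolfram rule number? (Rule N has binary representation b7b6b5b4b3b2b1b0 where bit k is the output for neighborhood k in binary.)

233

position 3: 111 → 1  (bit 7 = 1)
position 9: 110 → 1  (bit 6 = 1)
position 10: 101 → 1  (bit 5 = 1)
position 12: 100 → 0  (bit 4 = 0)
position 2: 011 → 1  (bit 3 = 1)
position 11: 010 → 0  (bit 2 = 0)
position 1: 001 → 0  (bit 1 = 0)
position 0: 000 → 1  (bit 0 = 1)
bits b7..b0 = 11101001 = 233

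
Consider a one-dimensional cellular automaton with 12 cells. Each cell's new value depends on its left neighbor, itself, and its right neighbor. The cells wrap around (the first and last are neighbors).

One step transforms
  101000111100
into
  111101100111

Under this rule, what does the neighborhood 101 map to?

1

At position 1 the neighborhood is 101; the next row has 1 there.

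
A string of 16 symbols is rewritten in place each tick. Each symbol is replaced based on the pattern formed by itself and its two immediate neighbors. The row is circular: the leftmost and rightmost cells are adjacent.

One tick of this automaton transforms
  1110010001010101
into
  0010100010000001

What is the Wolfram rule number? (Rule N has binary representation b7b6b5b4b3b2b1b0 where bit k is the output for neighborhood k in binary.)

position 0: 111 → 0  (bit 7 = 0)
position 2: 110 → 1  (bit 6 = 1)
position 10: 101 → 0  (bit 5 = 0)
position 3: 100 → 0  (bit 4 = 0)
position 15: 011 → 1  (bit 3 = 1)
position 5: 010 → 0  (bit 2 = 0)
position 4: 001 → 1  (bit 1 = 1)
position 7: 000 → 0  (bit 0 = 0)
bits b7..b0 = 01001010 = 74

74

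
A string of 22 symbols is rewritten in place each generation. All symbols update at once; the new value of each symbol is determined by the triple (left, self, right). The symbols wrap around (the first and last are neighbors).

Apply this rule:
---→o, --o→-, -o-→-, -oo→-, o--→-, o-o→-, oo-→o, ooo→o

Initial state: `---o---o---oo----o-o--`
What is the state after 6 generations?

oo---o---o--o-oo-----o
oo-o---o-------o-ooo--
-o---o---ooooo----oo--
---o---o--oooo-oo--o-o
-o---o-----ooo--o-----
---o---ooo--oo----oooo

---o---ooo--oo----oooo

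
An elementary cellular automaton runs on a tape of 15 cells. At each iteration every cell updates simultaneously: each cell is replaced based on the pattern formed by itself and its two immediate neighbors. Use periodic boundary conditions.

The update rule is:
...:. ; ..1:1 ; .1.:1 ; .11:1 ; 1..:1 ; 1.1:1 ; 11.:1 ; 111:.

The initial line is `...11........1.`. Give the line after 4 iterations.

111....1111...1

..1111......111
111..11....11.1
..111111..11111
111....1111...1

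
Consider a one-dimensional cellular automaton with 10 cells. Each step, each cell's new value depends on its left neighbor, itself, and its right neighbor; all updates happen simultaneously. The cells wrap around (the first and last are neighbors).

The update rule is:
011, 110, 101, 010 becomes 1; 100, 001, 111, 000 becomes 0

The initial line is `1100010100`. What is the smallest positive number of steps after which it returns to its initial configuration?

1100011100
1100010100

2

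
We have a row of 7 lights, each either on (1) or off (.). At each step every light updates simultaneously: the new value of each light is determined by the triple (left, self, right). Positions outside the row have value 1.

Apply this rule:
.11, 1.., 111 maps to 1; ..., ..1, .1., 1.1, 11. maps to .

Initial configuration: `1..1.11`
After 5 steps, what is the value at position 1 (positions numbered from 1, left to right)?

.

.1...11
..1..11
1..1.11  (repeats step 0; period 3)
step 5: ..1..11
position 1 holds .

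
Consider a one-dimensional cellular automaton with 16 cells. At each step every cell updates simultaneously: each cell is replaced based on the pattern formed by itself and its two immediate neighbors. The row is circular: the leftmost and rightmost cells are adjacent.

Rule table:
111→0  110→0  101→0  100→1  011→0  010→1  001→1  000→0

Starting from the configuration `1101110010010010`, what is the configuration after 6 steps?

step 1: 0000001111111110
step 2: 0000010000000001
step 3: 1000111000000011
step 4: 0101000100000100
step 5: 1101101110001110
step 6: 0000000001010000

0000000001010000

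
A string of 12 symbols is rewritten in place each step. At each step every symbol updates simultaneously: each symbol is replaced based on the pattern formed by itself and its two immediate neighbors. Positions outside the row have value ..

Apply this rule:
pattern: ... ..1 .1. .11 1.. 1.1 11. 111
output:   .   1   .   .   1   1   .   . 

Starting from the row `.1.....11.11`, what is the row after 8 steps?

.1.1.1.11.1.

1.1...1..1..
.1.1.1.11.1.
1.1.1.1..1.1
.1.1.1.11.1.  (repeats step 2; period 2)
step 8: .1.1.1.11.1.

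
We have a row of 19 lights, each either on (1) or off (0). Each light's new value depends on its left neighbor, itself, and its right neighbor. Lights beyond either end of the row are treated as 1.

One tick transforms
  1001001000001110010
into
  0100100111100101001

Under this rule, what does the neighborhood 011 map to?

0

At position 12 the neighborhood is 011; the next row has 0 there.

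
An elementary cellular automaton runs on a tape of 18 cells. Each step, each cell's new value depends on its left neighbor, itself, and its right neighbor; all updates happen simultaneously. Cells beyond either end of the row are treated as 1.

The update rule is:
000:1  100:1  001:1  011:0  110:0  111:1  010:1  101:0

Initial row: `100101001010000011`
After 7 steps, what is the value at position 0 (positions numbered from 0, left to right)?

1

step 1: 011101111011111101
step 2: 001000110001111000
step 3: 111111001110110111
step 4: 111110110100000011
step 5: 111100000111111101
step 6: 111011111011111000
step 7: 110001110001110111
position 0 holds 1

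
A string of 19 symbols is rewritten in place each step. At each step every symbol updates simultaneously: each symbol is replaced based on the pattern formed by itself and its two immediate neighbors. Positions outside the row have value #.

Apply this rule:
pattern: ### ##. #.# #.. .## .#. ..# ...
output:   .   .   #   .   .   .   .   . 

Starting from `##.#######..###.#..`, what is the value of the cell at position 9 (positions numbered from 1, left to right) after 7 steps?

..#............#...
...................
...................  (fixed point — unchanged through step 7)
position 9 holds .

.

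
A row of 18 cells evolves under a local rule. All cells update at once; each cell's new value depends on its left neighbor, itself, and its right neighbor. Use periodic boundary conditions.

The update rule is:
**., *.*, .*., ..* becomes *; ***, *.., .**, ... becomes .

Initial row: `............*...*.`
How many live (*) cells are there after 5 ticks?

4

tick 1: ...........**..**.
tick 2: ..........*.*.*.*.
tick 3: .........********.
tick 4: ........*.......*.
tick 5: .......**......**.
count of *: 4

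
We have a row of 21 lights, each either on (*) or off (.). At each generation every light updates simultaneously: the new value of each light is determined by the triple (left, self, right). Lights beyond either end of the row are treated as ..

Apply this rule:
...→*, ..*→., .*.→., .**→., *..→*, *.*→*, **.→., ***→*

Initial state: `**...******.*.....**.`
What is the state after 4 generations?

generation 1: ..**..****.*.****...*
generation 2: *...*..**.*.*.**.**..
generation 3: .**..*...*.*.*..*..**
generation 4: ...*..**..*.*.*..*...

...*..**..*.*.*..*...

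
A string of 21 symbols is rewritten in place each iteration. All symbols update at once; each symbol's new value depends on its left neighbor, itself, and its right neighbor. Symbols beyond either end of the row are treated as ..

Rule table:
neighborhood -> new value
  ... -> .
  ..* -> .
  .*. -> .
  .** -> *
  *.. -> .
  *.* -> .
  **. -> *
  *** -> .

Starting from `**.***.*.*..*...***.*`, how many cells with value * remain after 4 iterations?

**.*.*..........*.*..
**...................
**...................  (fixed point — unchanged through iteration 4)
count of *: 2

2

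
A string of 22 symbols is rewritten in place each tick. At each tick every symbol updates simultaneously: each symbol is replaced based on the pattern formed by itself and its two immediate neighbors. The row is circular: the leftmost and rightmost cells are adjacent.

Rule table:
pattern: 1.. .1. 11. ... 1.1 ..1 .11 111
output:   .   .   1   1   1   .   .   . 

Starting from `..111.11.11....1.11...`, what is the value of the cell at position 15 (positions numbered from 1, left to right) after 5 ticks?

1

1...11.11.1.11..1.1.11
1.1..11.11.1.1...1.1..
.1....11.11.1..1..1...
...11..11.11........11
.1..1...11.1.111111..1
position 15 holds 1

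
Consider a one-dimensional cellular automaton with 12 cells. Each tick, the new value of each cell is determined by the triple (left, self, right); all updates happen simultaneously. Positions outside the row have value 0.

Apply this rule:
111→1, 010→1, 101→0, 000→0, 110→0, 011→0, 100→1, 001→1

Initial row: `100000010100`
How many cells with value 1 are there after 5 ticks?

6

110000110110
001001000001
011111100011
101111010100
100110010110
count of 1: 6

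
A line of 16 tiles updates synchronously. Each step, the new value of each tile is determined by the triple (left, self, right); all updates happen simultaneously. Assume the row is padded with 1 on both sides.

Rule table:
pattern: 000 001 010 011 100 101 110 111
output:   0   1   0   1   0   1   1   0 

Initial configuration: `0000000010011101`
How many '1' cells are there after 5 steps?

7

0000000100110111
0000001001111100
0000010011000101
0000100111001011
0001001101010110
count of 1: 7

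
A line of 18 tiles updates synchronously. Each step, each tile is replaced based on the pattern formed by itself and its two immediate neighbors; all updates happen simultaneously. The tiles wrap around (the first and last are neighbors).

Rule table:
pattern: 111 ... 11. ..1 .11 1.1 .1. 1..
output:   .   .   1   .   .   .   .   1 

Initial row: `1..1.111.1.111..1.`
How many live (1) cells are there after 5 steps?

step 1: .1.....1.....11...
step 2: ..1.....1.....11..
step 3: ...1.....1.....11.
step 4: ....1.....1.....11
step 5: 1....1.....1.....1
count of 1: 4

4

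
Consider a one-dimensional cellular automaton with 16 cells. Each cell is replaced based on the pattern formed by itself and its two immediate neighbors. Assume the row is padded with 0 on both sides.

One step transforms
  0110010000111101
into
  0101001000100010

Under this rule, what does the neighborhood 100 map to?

At position 3 the neighborhood is 100; the next row has 1 there.

1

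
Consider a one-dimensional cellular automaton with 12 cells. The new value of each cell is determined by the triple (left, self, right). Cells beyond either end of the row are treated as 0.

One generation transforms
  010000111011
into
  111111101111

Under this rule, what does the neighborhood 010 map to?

1

At position 1 the neighborhood is 010; the next row has 1 there.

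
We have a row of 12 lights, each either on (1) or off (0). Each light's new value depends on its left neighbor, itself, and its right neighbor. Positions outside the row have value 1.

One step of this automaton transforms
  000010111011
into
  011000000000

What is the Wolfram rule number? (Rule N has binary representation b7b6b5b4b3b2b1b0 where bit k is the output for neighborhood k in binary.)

position 7: 111 → 0  (bit 7 = 0)
position 8: 110 → 0  (bit 6 = 0)
position 5: 101 → 0  (bit 5 = 0)
position 0: 100 → 0  (bit 4 = 0)
position 6: 011 → 0  (bit 3 = 0)
position 4: 010 → 0  (bit 2 = 0)
position 3: 001 → 0  (bit 1 = 0)
position 1: 000 → 1  (bit 0 = 1)
bits b7..b0 = 00000001 = 1

1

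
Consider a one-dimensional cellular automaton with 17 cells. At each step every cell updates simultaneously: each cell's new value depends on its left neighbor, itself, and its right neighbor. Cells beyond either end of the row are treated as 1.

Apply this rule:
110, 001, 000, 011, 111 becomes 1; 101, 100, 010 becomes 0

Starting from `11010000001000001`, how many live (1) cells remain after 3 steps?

15

11000111110011111
11011111110111111
11011111110111111
count of 1: 15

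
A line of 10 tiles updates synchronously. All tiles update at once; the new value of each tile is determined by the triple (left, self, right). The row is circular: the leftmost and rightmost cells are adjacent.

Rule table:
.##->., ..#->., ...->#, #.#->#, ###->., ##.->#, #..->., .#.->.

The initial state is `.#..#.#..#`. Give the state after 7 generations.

#....#....
..##...##.
#..#.#..#.
....#....#
.##...##..
..#.#..#.#
...#....#.

...#....#.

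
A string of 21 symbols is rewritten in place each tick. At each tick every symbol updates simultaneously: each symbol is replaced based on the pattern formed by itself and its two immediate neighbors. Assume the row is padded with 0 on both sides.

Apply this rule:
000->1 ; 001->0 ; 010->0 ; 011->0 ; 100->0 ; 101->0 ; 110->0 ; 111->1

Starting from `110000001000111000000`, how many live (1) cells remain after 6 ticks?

tick 1: 000111100010010011111
tick 2: 110011001000000001110
tick 3: 000000000011111100100
tick 4: 111111111001111000001
tick 5: 011111110000110011100
tick 6: 001111100110000001001
count of 1: 9

9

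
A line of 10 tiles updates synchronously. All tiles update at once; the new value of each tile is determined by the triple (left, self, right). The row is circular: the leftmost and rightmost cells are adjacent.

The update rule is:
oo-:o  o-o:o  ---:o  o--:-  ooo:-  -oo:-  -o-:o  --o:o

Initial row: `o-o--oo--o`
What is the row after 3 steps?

ooo-o-o-o-
--oooooooo
-o-------o

-o-------o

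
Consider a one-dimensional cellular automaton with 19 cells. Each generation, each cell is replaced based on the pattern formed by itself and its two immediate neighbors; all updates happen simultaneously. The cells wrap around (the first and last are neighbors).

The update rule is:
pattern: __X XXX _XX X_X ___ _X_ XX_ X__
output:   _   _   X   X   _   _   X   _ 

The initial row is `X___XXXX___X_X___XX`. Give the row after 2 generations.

__________________X

X___X__X____X____X_
__________________X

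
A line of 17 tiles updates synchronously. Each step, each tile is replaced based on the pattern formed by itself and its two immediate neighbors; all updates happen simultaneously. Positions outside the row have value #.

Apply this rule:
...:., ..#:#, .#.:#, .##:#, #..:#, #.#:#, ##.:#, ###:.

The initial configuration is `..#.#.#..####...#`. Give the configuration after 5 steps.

.##...##..##.####

step 1: ##########..##.##
step 2: .........#######.
step 3: #.......##.....##
step 4: ##.....####...##.
step 5: .##...##..##.####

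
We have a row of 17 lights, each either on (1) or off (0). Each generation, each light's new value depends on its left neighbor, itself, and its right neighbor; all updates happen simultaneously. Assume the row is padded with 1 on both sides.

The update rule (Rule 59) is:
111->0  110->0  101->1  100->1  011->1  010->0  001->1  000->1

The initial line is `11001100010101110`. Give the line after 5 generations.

00001110110110110

generation 1: 00111011101011001
generation 2: 11100110010110111
generation 3: 00011101101101100
generation 4: 11110011011011011
generation 5: 00001110110110110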